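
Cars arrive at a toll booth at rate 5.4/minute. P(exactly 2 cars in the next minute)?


Poisson(λ=5.4): P(X=2) = e^(-λ)×λ^k/k!
= e^(-5.4) × 5.4^2 / 2!
≈ 0.004516580943 × 29.16 / 2 ≈ 0.065852

P(X=2) ≈ 0.065852 ≈ 6.59%


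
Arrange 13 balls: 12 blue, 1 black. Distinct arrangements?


13!/(12!×1!) = 13

13


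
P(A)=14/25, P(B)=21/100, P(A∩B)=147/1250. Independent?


P(A)×P(B) = 147/1250
P(A∩B) = 147/1250
Equal ✓ → Independent

Yes, independent


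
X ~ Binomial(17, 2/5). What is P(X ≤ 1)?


P(X ≤ 1) = Σ P(X=i) for i=0..1
P(X=0) = 129140163/762939453125
P(X=1) = 1463588514/762939453125
Sum = 1592728677/762939453125

P(X ≤ 1) = 1592728677/762939453125 ≈ 0.21%


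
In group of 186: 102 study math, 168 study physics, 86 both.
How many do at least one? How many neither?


|A∪B| = 102+168-86 = 184
Neither = 186-184 = 2

At least one: 184; Neither: 2


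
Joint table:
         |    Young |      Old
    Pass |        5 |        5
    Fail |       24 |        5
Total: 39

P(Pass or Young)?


P(Pass∨Young) = P(Pass) + P(Young) - P(Pass∧Young)
= (10 + 29 - 5)/39 = 34/39

P = 34/39 ≈ 87.18%


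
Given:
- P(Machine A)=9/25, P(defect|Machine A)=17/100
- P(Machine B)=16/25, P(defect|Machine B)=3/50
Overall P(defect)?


P(B) = Σ P(B|Aᵢ)×P(Aᵢ)
  17/100×9/25 = 153/2500
  3/50×16/25 = 24/625
Sum = 249/2500

P(defect) = 249/2500 ≈ 9.96%


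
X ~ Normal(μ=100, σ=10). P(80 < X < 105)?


z₁=(80-100)/10=-2.0, z₂=(105-100)/10=0.5
P = Φ(0.5) - Φ(-2.0) = 0.691462 - 0.022750 = 0.668712 ≈ 0.6687

P(80 < X < 105) ≈ 0.6687


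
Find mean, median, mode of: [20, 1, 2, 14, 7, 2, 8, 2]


Sorted: [1, 2, 2, 2, 7, 8, 14, 20]
Mean = 56/8 = 7
Median = 9/2
Freq: {20: 1, 1: 1, 2: 3, 14: 1, 7: 1, 8: 1}
Mode: [2]

Mean=7, Median=9/2, Mode=2


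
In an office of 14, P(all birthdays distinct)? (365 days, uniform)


P(all different) = Π(365-i)/365 for i=0..13
= (365/365)×(364/365)×...×(352/365)
= 0.776897

P ≈ 0.7769 ≈ 77.69%


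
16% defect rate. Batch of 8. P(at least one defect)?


P(all good) = (21/25)^8 = 37822859361/152587890625
P(≥1 defect) = 114765031264/152587890625

P = 114765031264/152587890625 ≈ 75.21%


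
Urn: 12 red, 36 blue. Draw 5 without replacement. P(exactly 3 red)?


Hypergeometric: C(12,3)×C(36,2)/C(48,5)
= 220×630/1712304 = 175/2162

P(X=3) = 175/2162 ≈ 8.09%


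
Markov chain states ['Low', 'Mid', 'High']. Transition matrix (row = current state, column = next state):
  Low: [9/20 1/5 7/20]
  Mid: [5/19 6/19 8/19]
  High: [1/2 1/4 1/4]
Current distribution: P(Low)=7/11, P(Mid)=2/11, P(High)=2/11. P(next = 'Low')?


P(next=Low) = Σᵢ P(now=i)×P(i→Low)
= 7/11×9/20 + 2/11×5/19 + 2/11×1/2
= 63/220 + 10/209 + 1/11 = 1777/4180

P = 1777/4180 ≈ 0.4251


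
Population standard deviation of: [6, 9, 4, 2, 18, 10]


Mean = 49/6
  (6-49/6)²=169/36
  (9-49/6)²=25/36
  (4-49/6)²=625/36
  (2-49/6)²=1369/36
  (18-49/6)²=3481/36
  (10-49/6)²=121/36
Σ(x-μ)² = 965/6
σ² = (965/6)/6 = 965/36

σ = √(965/36) ≈ 5.1774


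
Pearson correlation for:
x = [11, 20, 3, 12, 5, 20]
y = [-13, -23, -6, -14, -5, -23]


n=6, Σx=71, Σy=-84, Σxy=-1274, Σx²=1099, Σy²=1484
r = (6×(-1274) - 71×(-84))/√((6×1099 - 71²)(6×1484 - (-84)²))
= -1680/√(1553×1848) = -1680/√2869944 ≈ -1680/1694.0909 ≈ -0.9917

r ≈ -0.9917


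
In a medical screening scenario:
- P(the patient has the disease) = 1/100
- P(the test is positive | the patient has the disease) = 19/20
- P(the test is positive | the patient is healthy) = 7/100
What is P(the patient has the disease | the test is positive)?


Using Bayes' theorem:
P(A|B) = P(B|A)·P(A) / P(B)

P(the test is positive) = 19/20 × 1/100 + 7/100 × 99/100
= 19/2000 + 693/10000 = 197/2500

P(the patient has the disease|the test is positive) = (19/2000) / (197/2500) = 95/788

P(the patient has the disease|the test is positive) = 95/788 ≈ 12.06%


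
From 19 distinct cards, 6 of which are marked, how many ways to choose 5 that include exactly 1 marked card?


Choose 1 of the 6 marked cards and 4 of the other 13 cards:
C(6,1)×C(13,4) = 6×715 = 4290

4290


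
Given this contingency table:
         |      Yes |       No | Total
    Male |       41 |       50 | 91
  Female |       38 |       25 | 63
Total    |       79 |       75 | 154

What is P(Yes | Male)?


P(Yes | Male) = 41/(41+50) = 41/91

P(Yes|Male) = 41/91 ≈ 45.05%


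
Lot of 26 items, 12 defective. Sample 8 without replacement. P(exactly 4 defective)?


Hypergeometric: C(12,4)×C(14,4)/C(26,8)
= 495×1001/1562275 = 693/2185

P(X=4) = 693/2185 ≈ 31.72%


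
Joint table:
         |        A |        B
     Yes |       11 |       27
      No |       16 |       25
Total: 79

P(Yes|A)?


P(Yes|A) = 11/(11+16) = 11/27

P = 11/27 ≈ 40.74%


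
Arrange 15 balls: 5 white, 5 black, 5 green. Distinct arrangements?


15!/(5!×5!×5!) = 756756

756756


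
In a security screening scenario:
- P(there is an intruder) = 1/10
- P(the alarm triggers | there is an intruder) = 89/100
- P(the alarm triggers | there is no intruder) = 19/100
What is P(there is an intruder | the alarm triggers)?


Using Bayes' theorem:
P(A|B) = P(B|A)·P(A) / P(B)

P(the alarm triggers) = 89/100 × 1/10 + 19/100 × 9/10
= 89/1000 + 171/1000 = 13/50

P(there is an intruder|the alarm triggers) = (89/1000) / (13/50) = 89/260

P(there is an intruder|the alarm triggers) = 89/260 ≈ 34.23%


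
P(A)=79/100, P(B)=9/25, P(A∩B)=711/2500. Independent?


P(A)×P(B) = 711/2500
P(A∩B) = 711/2500
Equal ✓ → Independent

Yes, independent


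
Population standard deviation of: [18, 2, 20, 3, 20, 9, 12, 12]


Mean = 96/8 = 12
  (18-12)²=36
  (2-12)²=100
  (20-12)²=64
  (3-12)²=81
  (20-12)²=64
  (9-12)²=9
  (12-12)²=0
  (12-12)²=0
Σ(x-μ)² = 354
σ² = 354/8 = 177/4

σ = √(177/4) ≈ 6.6521


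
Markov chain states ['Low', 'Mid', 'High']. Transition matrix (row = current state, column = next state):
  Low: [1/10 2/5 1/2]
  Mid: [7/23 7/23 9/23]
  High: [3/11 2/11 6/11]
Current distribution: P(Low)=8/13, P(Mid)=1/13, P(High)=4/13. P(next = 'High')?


P(next=High) = Σᵢ P(now=i)×P(i→High)
= 8/13×1/2 + 1/13×9/23 + 4/13×6/11
= 4/13 + 9/299 + 24/143 = 1663/3289

P = 1663/3289 ≈ 0.5056


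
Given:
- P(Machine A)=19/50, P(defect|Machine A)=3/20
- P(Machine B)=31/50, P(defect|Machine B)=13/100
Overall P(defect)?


P(B) = Σ P(B|Aᵢ)×P(Aᵢ)
  3/20×19/50 = 57/1000
  13/100×31/50 = 403/5000
Sum = 86/625

P(defect) = 86/625 ≈ 13.76%


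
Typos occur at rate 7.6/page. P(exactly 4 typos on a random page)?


Poisson(λ=7.6): P(X=4) = e^(-λ)×λ^k/k!
= e^(-7.6) × 7.6^4 / 4!
≈ 0.0005004514334 × 3336.2176 / 24 ≈ 0.069567

P(X=4) ≈ 0.069567 ≈ 6.96%


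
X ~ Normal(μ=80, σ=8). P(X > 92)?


z = (92-80)/8 = 1.5
P(X > 92) = 1 - P(Z ≤ 1.5) = 1 - 0.9332 = 0.0668

P(X > 92) ≈ 0.0668


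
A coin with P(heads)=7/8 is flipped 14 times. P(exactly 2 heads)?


Binomial: P(X=2) = C(14,2)×p^2×(1-p)^12
= 91 × 49/64 × 1/68719476736 = 4459/4398046511104

P(X=2) = 4459/4398046511104 ≈ 0.00%


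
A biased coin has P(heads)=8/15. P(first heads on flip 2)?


Geometric: P(X=2) = (1-p)^(k-1)×p = (7/15)^1×8/15 = 56/225

P(X=2) = 56/225 ≈ 24.89%


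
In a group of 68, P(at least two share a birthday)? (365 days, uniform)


P(all different) = Π(365-i)/365 for i=0..67
= 0.001274
P(match) = 1 - 0.001274 = 0.998726

P ≈ 0.9987 ≈ 99.87%


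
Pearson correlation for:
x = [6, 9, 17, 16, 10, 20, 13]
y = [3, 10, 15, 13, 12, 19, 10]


n=7, Σx=91, Σy=82, Σxy=1201, Σx²=1331, Σy²=1108
r = (7×1201 - 91×82)/√((7×1331 - 91²)(7×1108 - 82²))
= 945/√(1036×1032) = 945/√1069152 ≈ 945/1033.9981 ≈ 0.9139

r ≈ 0.9139


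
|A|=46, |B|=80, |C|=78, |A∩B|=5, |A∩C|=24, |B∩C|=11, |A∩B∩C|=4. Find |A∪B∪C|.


|A∪B∪C| = 46+80+78-5-24-11+4 = 168

|A∪B∪C| = 168


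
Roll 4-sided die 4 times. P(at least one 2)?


P(no 2)^4 = (3/4)^4 = 81/256
P(≥1) = 1 - 81/256 = 175/256

P = 175/256 ≈ 68.36%


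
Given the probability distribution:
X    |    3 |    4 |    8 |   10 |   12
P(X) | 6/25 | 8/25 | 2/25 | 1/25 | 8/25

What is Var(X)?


E[X] = 172/25
E[X²] = 1562/25
Var(X) = E[X²] - (E[X])² = 1562/25 - 29584/625 = 9466/625

Var(X) = 9466/625 ≈ 15.1456


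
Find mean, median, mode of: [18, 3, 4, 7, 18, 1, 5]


Sorted: [1, 3, 4, 5, 7, 18, 18]
Mean = 56/7 = 8
Median = 5
Freq: {18: 2, 3: 1, 4: 1, 7: 1, 1: 1, 5: 1}
Mode: [18]

Mean=8, Median=5, Mode=18


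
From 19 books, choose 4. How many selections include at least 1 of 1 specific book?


Complement: C(19,4) - C(18,4) = 3876 - 3060 = 816

816


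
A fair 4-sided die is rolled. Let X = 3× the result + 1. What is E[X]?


E[die] = (1+4)/2 = 5/2
E[X] = 3×5/2 + 1 = 17/2

E[X] = 17/2


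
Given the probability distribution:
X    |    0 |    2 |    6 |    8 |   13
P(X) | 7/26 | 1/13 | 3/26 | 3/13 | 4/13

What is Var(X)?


E[X] = 87/13
E[X²] = 926/13
Var(X) = E[X²] - (E[X])² = 926/13 - 7569/169 = 4469/169

Var(X) = 4469/169 ≈ 26.4438


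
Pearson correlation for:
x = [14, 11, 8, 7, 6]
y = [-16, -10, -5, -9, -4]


n=5, Σx=46, Σy=-44, Σxy=-461, Σx²=466, Σy²=478
r = (5×(-461) - 46×(-44))/√((5×466 - 46²)(5×478 - (-44)²))
= -281/√(214×454) = -281/√97156 ≈ -281/311.6986 ≈ -0.9015

r ≈ -0.9015


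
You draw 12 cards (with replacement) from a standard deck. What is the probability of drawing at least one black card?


P(not a black card) = 26/52 = 1/2
P(none in 12 draws) = (1/2)^12 = 1/4096
P(≥1 black card) = 1 - 1/4096 = 4095/4096

P = 4095/4096 ≈ 99.98%


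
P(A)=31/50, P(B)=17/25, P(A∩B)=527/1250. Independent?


P(A)×P(B) = 527/1250
P(A∩B) = 527/1250
Equal ✓ → Independent

Yes, independent


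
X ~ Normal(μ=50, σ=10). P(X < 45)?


z = (45-50)/10 = -0.5
P(Z < -0.5) = 0.3085

P(X < 45) ≈ 0.3085


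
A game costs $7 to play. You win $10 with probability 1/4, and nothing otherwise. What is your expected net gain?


E[gain] = (10-7)×1/4 + (-7)×3/4
= 3/4 - 21/4 = -9/2

Expected net gain = $-9/2 ≈ $-4.50


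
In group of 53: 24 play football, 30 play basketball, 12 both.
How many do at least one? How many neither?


|A∪B| = 24+30-12 = 42
Neither = 53-42 = 11

At least one: 42; Neither: 11


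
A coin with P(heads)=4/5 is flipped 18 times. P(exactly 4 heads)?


Binomial: P(X=4) = C(18,4)×p^4×(1-p)^14
= 3060 × 256/625 × 1/6103515625 = 156672/762939453125

P(X=4) = 156672/762939453125 ≈ 0.00%


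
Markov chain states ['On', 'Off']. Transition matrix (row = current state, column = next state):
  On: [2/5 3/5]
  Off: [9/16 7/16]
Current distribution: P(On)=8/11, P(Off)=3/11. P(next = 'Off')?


P(next=Off) = Σᵢ P(now=i)×P(i→Off)
= 8/11×3/5 + 3/11×7/16
= 24/55 + 21/176 = 489/880

P = 489/880 ≈ 0.5557


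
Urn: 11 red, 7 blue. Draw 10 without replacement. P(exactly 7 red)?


Hypergeometric: C(11,7)×C(7,3)/C(18,10)
= 330×35/43758 = 175/663

P(X=7) = 175/663 ≈ 26.40%


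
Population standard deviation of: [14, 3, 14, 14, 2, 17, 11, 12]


Mean = 87/8
  (14-87/8)²=625/64
  (3-87/8)²=3969/64
  (14-87/8)²=625/64
  (14-87/8)²=625/64
  (2-87/8)²=5041/64
  (17-87/8)²=2401/64
  (11-87/8)²=1/64
  (12-87/8)²=81/64
Σ(x-μ)² = 1671/8
σ² = (1671/8)/8 = 1671/64

σ = √(1671/64) ≈ 5.1097


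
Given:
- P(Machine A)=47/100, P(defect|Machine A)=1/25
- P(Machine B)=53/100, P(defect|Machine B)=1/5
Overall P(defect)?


P(B) = Σ P(B|Aᵢ)×P(Aᵢ)
  1/25×47/100 = 47/2500
  1/5×53/100 = 53/500
Sum = 78/625

P(defect) = 78/625 ≈ 12.48%


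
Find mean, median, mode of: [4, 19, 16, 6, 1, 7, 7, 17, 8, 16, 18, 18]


Sorted: [1, 4, 6, 7, 7, 8, 16, 16, 17, 18, 18, 19]
Mean = 137/12
Median = 12
Freq: {4: 1, 19: 1, 16: 2, 6: 1, 1: 1, 7: 2, 17: 1, 8: 1, 18: 2}
Mode: [7, 16, 18]

Mean=137/12, Median=12, Mode=[7, 16, 18]


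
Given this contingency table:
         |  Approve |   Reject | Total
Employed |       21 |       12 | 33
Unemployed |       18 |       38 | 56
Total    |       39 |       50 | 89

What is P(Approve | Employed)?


P(Approve | Employed) = 21/(21+12) = 21/33 = 7/11

P(Approve|Employed) = 7/11 ≈ 63.64%


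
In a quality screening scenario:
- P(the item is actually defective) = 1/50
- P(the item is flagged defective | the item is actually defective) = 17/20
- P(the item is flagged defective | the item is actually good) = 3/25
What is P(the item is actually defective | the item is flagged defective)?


Using Bayes' theorem:
P(A|B) = P(B|A)·P(A) / P(B)

P(the item is flagged defective) = 17/20 × 1/50 + 3/25 × 49/50
= 17/1000 + 147/1250 = 673/5000

P(the item is actually defective|the item is flagged defective) = (17/1000) / (673/5000) = 85/673

P(the item is actually defective|the item is flagged defective) = 85/673 ≈ 12.63%


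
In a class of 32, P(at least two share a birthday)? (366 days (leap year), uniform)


P(all different) = Π(366-i)/366 for i=0..31
= 0.247626
P(match) = 1 - 0.247626 = 0.752374

P ≈ 0.7524 ≈ 75.24%


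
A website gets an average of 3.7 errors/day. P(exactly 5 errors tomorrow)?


Poisson(λ=3.7): P(X=5) = e^(-λ)×λ^k/k!
= e^(-3.7) × 3.7^5 / 5!
≈ 0.02472352647 × 693.43957 / 120 ≈ 0.142869

P(X=5) ≈ 0.142869 ≈ 14.29%


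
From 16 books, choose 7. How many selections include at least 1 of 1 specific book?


Complement: C(16,7) - C(15,7) = 11440 - 6435 = 5005

5005


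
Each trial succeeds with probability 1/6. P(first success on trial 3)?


Geometric: P(X=3) = (1-p)^(k-1)×p = (5/6)^2×1/6 = 25/216

P(X=3) = 25/216 ≈ 11.57%


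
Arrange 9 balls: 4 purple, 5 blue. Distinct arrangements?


9!/(4!×5!) = 126

126


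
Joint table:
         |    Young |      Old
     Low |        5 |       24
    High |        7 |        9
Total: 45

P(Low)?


P(Low) = (5+24)/45 = 29/45

P(Low) = 29/45 ≈ 64.44%


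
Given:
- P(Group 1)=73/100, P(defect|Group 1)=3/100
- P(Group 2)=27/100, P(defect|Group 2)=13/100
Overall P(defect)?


P(B) = Σ P(B|Aᵢ)×P(Aᵢ)
  3/100×73/100 = 219/10000
  13/100×27/100 = 351/10000
Sum = 57/1000

P(defect) = 57/1000 ≈ 5.70%


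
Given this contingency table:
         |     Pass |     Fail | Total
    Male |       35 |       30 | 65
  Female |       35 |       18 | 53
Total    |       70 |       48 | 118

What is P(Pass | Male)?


P(Pass | Male) = 35/(35+30) = 35/65 = 7/13

P(Pass|Male) = 7/13 ≈ 53.85%


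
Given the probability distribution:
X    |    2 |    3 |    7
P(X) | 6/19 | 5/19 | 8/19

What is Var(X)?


E[X] = 83/19
E[X²] = 461/19
Var(X) = E[X²] - (E[X])² = 461/19 - 6889/361 = 1870/361

Var(X) = 1870/361 ≈ 5.1801


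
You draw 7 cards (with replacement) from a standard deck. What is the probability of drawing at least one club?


P(not a club) = 39/52 = 3/4
P(none in 7 draws) = (3/4)^7 = 2187/16384
P(≥1 club) = 1 - 2187/16384 = 14197/16384

P = 14197/16384 ≈ 86.65%


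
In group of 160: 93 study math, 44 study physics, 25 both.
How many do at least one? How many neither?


|A∪B| = 93+44-25 = 112
Neither = 160-112 = 48

At least one: 112; Neither: 48


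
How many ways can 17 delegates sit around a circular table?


Circular arrangements of 17 distinct objects: fix one position to break rotational symmetry.
(n-1)! = 16! = 20922789888000

20922789888000


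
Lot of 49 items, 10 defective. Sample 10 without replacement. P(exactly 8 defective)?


Hypergeometric: C(10,8)×C(39,2)/C(49,10)
= 45×741/8217822536 = 33345/8217822536

P(X=8) = 33345/8217822536 ≈ 0.00%


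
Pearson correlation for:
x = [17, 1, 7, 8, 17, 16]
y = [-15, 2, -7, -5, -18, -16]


n=6, Σx=66, Σy=-59, Σxy=-904, Σx²=948, Σy²=883
r = (6×(-904) - 66×(-59))/√((6×948 - 66²)(6×883 - (-59)²))
= -1530/√(1332×1817) = -1530/√2420244 ≈ -1530/1555.7133 ≈ -0.9835

r ≈ -0.9835


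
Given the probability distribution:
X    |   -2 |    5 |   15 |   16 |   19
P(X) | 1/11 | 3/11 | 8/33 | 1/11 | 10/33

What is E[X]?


E[X] = Σ x·P(X=x)
= (-2)×(1/11) + (5)×(3/11) + (15)×(8/33) + (16)×(1/11) + (19)×(10/33)
= 397/33

E[X] = 397/33


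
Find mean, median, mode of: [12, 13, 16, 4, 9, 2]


Sorted: [2, 4, 9, 12, 13, 16]
Mean = 56/6 = 28/3
Median = 21/2
Freq: {12: 1, 13: 1, 16: 1, 4: 1, 9: 1, 2: 1}
Mode: No mode

Mean=28/3, Median=21/2, Mode=No mode


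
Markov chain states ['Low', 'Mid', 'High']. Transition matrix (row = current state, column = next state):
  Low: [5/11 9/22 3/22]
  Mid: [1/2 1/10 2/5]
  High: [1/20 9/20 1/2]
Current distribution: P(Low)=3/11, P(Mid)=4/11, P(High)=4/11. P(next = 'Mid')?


P(next=Mid) = Σᵢ P(now=i)×P(i→Mid)
= 3/11×9/22 + 4/11×1/10 + 4/11×9/20
= 27/242 + 2/55 + 9/55 = 377/1210

P = 377/1210 ≈ 0.3116


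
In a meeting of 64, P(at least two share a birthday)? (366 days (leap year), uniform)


P(all different) = Π(366-i)/366 for i=0..63
= 0.002858
P(match) = 1 - 0.002858 = 0.997142

P ≈ 0.9971 ≈ 99.71%


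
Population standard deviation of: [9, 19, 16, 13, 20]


Mean = 77/5
  (9-77/5)²=1024/25
  (19-77/5)²=324/25
  (16-77/5)²=9/25
  (13-77/5)²=144/25
  (20-77/5)²=529/25
Σ(x-μ)² = 406/5
σ² = (406/5)/5 = 406/25

σ = √(406/25) ≈ 4.0299


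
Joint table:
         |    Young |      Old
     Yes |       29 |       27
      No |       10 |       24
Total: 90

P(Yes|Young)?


P(Yes|Young) = 29/(29+10) = 29/39

P = 29/39 ≈ 74.36%


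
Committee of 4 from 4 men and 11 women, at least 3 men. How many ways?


Count by #men:
  3M,1W: C(4,3)×C(11,1)=44
  4M,0W: C(4,4)×C(11,0)=1
Total = 45

45


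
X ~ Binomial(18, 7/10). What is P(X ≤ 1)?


P(X ≤ 1) = Σ P(X=i) for i=0..1
P(X=0) = 387420489/1000000000000000000
P(X=1) = 8135830269/500000000000000000
Sum = 16659081027/1000000000000000000

P(X ≤ 1) = 16659081027/1000000000000000000 ≈ 0.00%


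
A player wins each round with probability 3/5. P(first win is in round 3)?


Geometric: P(X=3) = (1-p)^(k-1)×p = (2/5)^2×3/5 = 12/125

P(X=3) = 12/125 ≈ 9.60%


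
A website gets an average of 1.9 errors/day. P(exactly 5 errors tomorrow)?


Poisson(λ=1.9): P(X=5) = e^(-λ)×λ^k/k!
= e^(-1.9) × 1.9^5 / 5!
≈ 0.1495686192 × 24.76099 / 120 ≈ 0.030862

P(X=5) ≈ 0.030862 ≈ 3.09%


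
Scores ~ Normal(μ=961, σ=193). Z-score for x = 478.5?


z = (x - μ)/σ = (478.5 - 961)/193 = -2.5

z = -2.5


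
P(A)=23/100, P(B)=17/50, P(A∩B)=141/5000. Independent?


P(A)×P(B) = 391/5000
P(A∩B) = 141/5000
Not equal → NOT independent

No, not independent


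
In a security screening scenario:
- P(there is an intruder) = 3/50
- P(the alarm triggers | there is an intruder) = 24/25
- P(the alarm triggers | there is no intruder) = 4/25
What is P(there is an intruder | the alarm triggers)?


Using Bayes' theorem:
P(A|B) = P(B|A)·P(A) / P(B)

P(the alarm triggers) = 24/25 × 3/50 + 4/25 × 47/50
= 36/625 + 94/625 = 26/125

P(there is an intruder|the alarm triggers) = (36/625) / (26/125) = 18/65

P(there is an intruder|the alarm triggers) = 18/65 ≈ 27.69%


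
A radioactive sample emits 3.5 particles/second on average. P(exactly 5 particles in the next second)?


Poisson(λ=3.5): P(X=5) = e^(-λ)×λ^k/k!
= e^(-3.5) × 3.5^5 / 5!
≈ 0.03019738342 × 525.21875 / 120 ≈ 0.132169

P(X=5) ≈ 0.132169 ≈ 13.22%


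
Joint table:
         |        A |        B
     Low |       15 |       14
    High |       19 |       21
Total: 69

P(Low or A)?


P(Low∨A) = P(Low) + P(A) - P(Low∧A)
= (29 + 34 - 15)/69 = 48/69 = 16/23

P = 16/23 ≈ 69.57%


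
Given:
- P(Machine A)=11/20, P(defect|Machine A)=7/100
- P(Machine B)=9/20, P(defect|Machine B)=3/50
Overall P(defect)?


P(B) = Σ P(B|Aᵢ)×P(Aᵢ)
  7/100×11/20 = 77/2000
  3/50×9/20 = 27/1000
Sum = 131/2000

P(defect) = 131/2000 ≈ 6.55%


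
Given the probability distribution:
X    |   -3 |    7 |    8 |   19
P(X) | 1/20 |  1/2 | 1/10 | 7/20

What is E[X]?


E[X] = Σ x·P(X=x)
= (-3)×(1/20) + (7)×(1/2) + (8)×(1/10) + (19)×(7/20)
= 54/5

E[X] = 54/5


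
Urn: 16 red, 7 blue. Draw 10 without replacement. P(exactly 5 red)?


Hypergeometric: C(16,5)×C(7,5)/C(23,10)
= 4368×21/1144066 = 6552/81719

P(X=5) = 6552/81719 ≈ 8.02%


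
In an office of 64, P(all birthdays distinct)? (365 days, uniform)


P(all different) = Π(365-i)/365 for i=0..63
= (365/365)×(364/365)×...×(302/365)
= 0.002810

P ≈ 0.0028 ≈ 0.28%


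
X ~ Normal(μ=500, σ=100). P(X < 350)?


z = (350-500)/100 = -1.5
P(Z < -1.5) = 0.0668

P(X < 350) ≈ 0.0668


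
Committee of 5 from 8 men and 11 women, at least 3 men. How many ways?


Count by #men:
  3M,2W: C(8,3)×C(11,2)=3080
  4M,1W: C(8,4)×C(11,1)=770
  5M,0W: C(8,5)×C(11,0)=56
Total = 3906

3906


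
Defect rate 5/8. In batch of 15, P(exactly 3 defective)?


Binomial: P(X=3) = C(15,3)×p^3×(1-p)^12
= 455 × 125/512 × 531441/68719476736 = 30225706875/35184372088832

P(X=3) = 30225706875/35184372088832 ≈ 0.09%


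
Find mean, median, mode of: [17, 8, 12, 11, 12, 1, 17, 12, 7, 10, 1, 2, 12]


Sorted: [1, 1, 2, 7, 8, 10, 11, 12, 12, 12, 12, 17, 17]
Mean = 122/13
Median = 11
Freq: {17: 2, 8: 1, 12: 4, 11: 1, 1: 2, 7: 1, 10: 1, 2: 1}
Mode: [12]

Mean=122/13, Median=11, Mode=12


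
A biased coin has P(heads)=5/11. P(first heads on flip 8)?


Geometric: P(X=8) = (1-p)^(k-1)×p = (6/11)^7×5/11 = 1399680/214358881

P(X=8) = 1399680/214358881 ≈ 0.65%


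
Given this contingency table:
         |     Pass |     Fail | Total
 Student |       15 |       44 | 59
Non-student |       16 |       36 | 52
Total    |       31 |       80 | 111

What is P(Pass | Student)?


P(Pass | Student) = 15/(15+44) = 15/59

P(Pass|Student) = 15/59 ≈ 25.42%


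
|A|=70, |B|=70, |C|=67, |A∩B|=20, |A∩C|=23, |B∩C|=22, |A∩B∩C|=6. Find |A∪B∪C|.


|A∪B∪C| = 70+70+67-20-23-22+6 = 148

|A∪B∪C| = 148


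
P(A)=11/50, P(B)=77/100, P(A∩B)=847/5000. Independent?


P(A)×P(B) = 847/5000
P(A∩B) = 847/5000
Equal ✓ → Independent

Yes, independent


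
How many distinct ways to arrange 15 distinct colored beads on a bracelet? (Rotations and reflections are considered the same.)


Free circular arrangements: rotations and reflections both identified.
(n-1)!/2 = 14!/2 = 87178291200/2 = 43589145600

43589145600


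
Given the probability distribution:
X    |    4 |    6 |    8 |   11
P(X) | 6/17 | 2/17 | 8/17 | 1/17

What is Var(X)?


E[X] = 111/17
E[X²] = 801/17
Var(X) = E[X²] - (E[X])² = 801/17 - 12321/289 = 1296/289

Var(X) = 1296/289 ≈ 4.4844


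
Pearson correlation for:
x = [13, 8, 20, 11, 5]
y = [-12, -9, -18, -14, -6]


n=5, Σx=57, Σy=-59, Σxy=-772, Σx²=779, Σy²=781
r = (5×(-772) - 57×(-59))/√((5×779 - 57²)(5×781 - (-59)²))
= -497/√(646×424) = -497/√273904 ≈ -497/523.3584 ≈ -0.9496

r ≈ -0.9496


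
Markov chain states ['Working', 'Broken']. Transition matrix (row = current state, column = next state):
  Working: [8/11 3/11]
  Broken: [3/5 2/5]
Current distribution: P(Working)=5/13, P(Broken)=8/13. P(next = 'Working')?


P(next=Working) = Σᵢ P(now=i)×P(i→Working)
= 5/13×8/11 + 8/13×3/5
= 40/143 + 24/65 = 464/715

P = 464/715 ≈ 0.6490


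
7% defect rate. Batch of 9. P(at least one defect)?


P(all good) = (93/100)^9 = 520411082988487293/1000000000000000000
P(≥1 defect) = 479588917011512707/1000000000000000000

P = 479588917011512707/1000000000000000000 ≈ 47.96%


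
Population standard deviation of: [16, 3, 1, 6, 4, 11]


Mean = 41/6
  (16-41/6)²=3025/36
  (3-41/6)²=529/36
  (1-41/6)²=1225/36
  (6-41/6)²=25/36
  (4-41/6)²=289/36
  (11-41/6)²=625/36
Σ(x-μ)² = 953/6
σ² = (953/6)/6 = 953/36

σ = √(953/36) ≈ 5.1451


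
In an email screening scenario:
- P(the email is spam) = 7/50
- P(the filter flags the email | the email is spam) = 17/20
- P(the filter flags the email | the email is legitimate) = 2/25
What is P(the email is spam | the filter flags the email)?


Using Bayes' theorem:
P(A|B) = P(B|A)·P(A) / P(B)

P(the filter flags the email) = 17/20 × 7/50 + 2/25 × 43/50
= 119/1000 + 43/625 = 939/5000

P(the email is spam|the filter flags the email) = (119/1000) / (939/5000) = 595/939

P(the email is spam|the filter flags the email) = 595/939 ≈ 63.37%


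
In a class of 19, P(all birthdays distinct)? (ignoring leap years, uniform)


P(all different) = Π(365-i)/365 for i=0..18
= (365/365)×(364/365)×...×(347/365)
= 0.620881

P ≈ 0.6209 ≈ 62.09%


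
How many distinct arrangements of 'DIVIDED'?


Letters: 7, freq: {'D': 3, 'I': 2, 'V': 1, 'E': 1}
7!/(3!×2!×1!×1!) = 5040/12 = 420

420


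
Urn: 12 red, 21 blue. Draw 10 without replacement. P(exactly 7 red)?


Hypergeometric: C(12,7)×C(21,3)/C(33,10)
= 792×1330/92561040 = 133/11687

P(X=7) = 133/11687 ≈ 1.14%


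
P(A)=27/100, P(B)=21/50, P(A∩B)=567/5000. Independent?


P(A)×P(B) = 567/5000
P(A∩B) = 567/5000
Equal ✓ → Independent

Yes, independent


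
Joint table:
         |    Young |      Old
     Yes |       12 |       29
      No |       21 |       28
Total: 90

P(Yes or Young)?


P(Yes∨Young) = P(Yes) + P(Young) - P(Yes∧Young)
= (41 + 33 - 12)/90 = 62/90 = 31/45

P = 31/45 ≈ 68.89%


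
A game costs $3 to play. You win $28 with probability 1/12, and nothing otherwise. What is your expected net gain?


E[gain] = (28-3)×1/12 + (-3)×11/12
= 25/12 - 11/4 = -2/3

Expected net gain = $-2/3 ≈ $-0.67


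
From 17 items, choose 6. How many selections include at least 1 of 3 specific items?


Complement: C(17,6) - C(14,6) = 12376 - 3003 = 9373

9373


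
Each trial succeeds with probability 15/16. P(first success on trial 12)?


Geometric: P(X=12) = (1-p)^(k-1)×p = (1/16)^11×15/16 = 15/281474976710656

P(X=12) = 15/281474976710656 ≈ 0.00%


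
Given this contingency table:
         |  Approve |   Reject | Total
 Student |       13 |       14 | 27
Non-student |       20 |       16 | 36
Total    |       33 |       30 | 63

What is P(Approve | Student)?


P(Approve | Student) = 13/(13+14) = 13/27

P(Approve|Student) = 13/27 ≈ 48.15%


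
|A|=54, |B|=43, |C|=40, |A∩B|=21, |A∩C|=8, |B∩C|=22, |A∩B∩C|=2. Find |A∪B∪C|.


|A∪B∪C| = 54+43+40-21-8-22+2 = 88

|A∪B∪C| = 88


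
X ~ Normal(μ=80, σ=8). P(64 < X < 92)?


z₁=(64-80)/8=-2.0, z₂=(92-80)/8=1.5
P = Φ(1.5) - Φ(-2.0) = 0.933193 - 0.022750 = 0.910443 ≈ 0.9104

P(64 < X < 92) ≈ 0.9104


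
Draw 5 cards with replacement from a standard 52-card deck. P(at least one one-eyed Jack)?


P(not a one-eyed Jack) = 50/52 = 25/26
P(none in 5 draws) = (25/26)^5 = 9765625/11881376
P(≥1 one-eyed Jack) = 1 - 9765625/11881376 = 2115751/11881376

P = 2115751/11881376 ≈ 17.81%


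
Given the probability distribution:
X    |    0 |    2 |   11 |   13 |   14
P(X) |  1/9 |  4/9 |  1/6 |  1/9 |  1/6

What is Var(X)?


E[X] = 13/2
E[X²] = 1321/18
Var(X) = E[X²] - (E[X])² = 1321/18 - 169/4 = 1121/36

Var(X) = 1121/36 ≈ 31.1389


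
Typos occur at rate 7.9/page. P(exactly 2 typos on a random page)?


Poisson(λ=7.9): P(X=2) = e^(-λ)×λ^k/k!
= e^(-7.9) × 7.9^2 / 2!
≈ 0.0003707435405 × 62.41 / 2 ≈ 0.011569

P(X=2) ≈ 0.011569 ≈ 1.16%


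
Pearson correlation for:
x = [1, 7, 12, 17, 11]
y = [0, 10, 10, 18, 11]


n=5, Σx=48, Σy=49, Σxy=617, Σx²=604, Σy²=645
r = (5×617 - 48×49)/√((5×604 - 48²)(5×645 - 49²))
= 733/√(716×824) = 733/√589984 ≈ 733/768.1042 ≈ 0.9543

r ≈ 0.9543


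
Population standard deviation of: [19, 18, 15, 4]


Mean = 56/4 = 14
  (19-14)²=25
  (18-14)²=16
  (15-14)²=1
  (4-14)²=100
Σ(x-μ)² = 142
σ² = 142/4 = 71/2

σ = √(71/2) ≈ 5.9582


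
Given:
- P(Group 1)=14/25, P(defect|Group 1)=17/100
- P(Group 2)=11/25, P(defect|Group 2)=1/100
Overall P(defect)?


P(B) = Σ P(B|Aᵢ)×P(Aᵢ)
  17/100×14/25 = 119/1250
  1/100×11/25 = 11/2500
Sum = 249/2500

P(defect) = 249/2500 ≈ 9.96%


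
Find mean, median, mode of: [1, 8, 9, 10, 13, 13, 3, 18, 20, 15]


Sorted: [1, 3, 8, 9, 10, 13, 13, 15, 18, 20]
Mean = 110/10 = 11
Median = 23/2
Freq: {1: 1, 8: 1, 9: 1, 10: 1, 13: 2, 3: 1, 18: 1, 20: 1, 15: 1}
Mode: [13]

Mean=11, Median=23/2, Mode=13


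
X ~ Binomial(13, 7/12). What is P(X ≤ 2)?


P(X ≤ 2) = Σ P(X=i) for i=0..2
P(X=0) = 1220703125/106993205379072
P(X=1) = 22216796875/106993205379072
P(X=2) = 31103515625/17832200896512
Sum = 11669921875/5944066965504

P(X ≤ 2) = 11669921875/5944066965504 ≈ 0.20%


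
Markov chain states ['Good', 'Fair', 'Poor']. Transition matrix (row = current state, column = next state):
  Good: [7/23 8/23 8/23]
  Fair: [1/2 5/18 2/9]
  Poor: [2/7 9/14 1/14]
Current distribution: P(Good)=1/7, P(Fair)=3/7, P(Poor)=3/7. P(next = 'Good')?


P(next=Good) = Σᵢ P(now=i)×P(i→Good)
= 1/7×7/23 + 3/7×1/2 + 3/7×2/7
= 1/23 + 3/14 + 6/49 = 857/2254

P = 857/2254 ≈ 0.3802


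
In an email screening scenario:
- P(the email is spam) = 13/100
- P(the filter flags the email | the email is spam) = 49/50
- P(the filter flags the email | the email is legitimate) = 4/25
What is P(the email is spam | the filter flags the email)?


Using Bayes' theorem:
P(A|B) = P(B|A)·P(A) / P(B)

P(the filter flags the email) = 49/50 × 13/100 + 4/25 × 87/100
= 637/5000 + 87/625 = 1333/5000

P(the email is spam|the filter flags the email) = (637/5000) / (1333/5000) = 637/1333

P(the email is spam|the filter flags the email) = 637/1333 ≈ 47.79%


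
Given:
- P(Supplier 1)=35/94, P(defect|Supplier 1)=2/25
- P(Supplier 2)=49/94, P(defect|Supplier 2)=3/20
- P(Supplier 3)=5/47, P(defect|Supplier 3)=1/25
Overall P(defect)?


P(B) = Σ P(B|Aᵢ)×P(Aᵢ)
  2/25×35/94 = 7/235
  3/20×49/94 = 147/1880
  1/25×5/47 = 1/235
Sum = 211/1880

P(defect) = 211/1880 ≈ 11.22%


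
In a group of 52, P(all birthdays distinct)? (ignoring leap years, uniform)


P(all different) = Π(365-i)/365 for i=0..51
= (365/365)×(364/365)×...×(314/365)
= 0.021995

P ≈ 0.0220 ≈ 2.20%


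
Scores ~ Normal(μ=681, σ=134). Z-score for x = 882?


z = (x - μ)/σ = (882 - 681)/134 = 1.5

z = 1.5


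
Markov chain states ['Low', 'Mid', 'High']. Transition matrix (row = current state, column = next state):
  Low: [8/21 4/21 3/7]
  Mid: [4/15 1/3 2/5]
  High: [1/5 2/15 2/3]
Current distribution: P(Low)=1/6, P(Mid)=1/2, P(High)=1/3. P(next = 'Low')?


P(next=Low) = Σᵢ P(now=i)×P(i→Low)
= 1/6×8/21 + 1/2×4/15 + 1/3×1/5
= 4/63 + 2/15 + 1/15 = 83/315

P = 83/315 ≈ 0.2635


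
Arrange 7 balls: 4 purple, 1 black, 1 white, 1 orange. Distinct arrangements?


7!/(4!×1!×1!×1!) = 210

210


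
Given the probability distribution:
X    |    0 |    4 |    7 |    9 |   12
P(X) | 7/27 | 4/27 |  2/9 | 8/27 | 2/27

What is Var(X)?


E[X] = 154/27
E[X²] = 1294/27
Var(X) = E[X²] - (E[X])² = 1294/27 - 23716/729 = 11222/729

Var(X) = 11222/729 ≈ 15.3937


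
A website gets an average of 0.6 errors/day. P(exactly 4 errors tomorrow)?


Poisson(λ=0.6): P(X=4) = e^(-λ)×λ^k/k!
= e^(-0.6) × 0.6^4 / 4!
≈ 0.5488116361 × 0.1296 / 24 ≈ 0.002964

P(X=4) ≈ 0.002964 ≈ 0.30%


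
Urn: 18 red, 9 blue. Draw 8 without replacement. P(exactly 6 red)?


Hypergeometric: C(18,6)×C(9,2)/C(27,8)
= 18564×36/2220075 = 1904/6325

P(X=6) = 1904/6325 ≈ 30.10%


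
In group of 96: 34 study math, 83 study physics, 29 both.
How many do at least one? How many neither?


|A∪B| = 34+83-29 = 88
Neither = 96-88 = 8

At least one: 88; Neither: 8


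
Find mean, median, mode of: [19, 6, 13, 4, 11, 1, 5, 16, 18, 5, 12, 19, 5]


Sorted: [1, 4, 5, 5, 5, 6, 11, 12, 13, 16, 18, 19, 19]
Mean = 134/13
Median = 11
Freq: {19: 2, 6: 1, 13: 1, 4: 1, 11: 1, 1: 1, 5: 3, 16: 1, 18: 1, 12: 1}
Mode: [5]

Mean=134/13, Median=11, Mode=5


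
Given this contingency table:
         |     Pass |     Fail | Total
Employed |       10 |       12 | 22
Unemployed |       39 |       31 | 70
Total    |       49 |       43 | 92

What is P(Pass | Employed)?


P(Pass | Employed) = 10/(10+12) = 10/22 = 5/11

P(Pass|Employed) = 5/11 ≈ 45.45%


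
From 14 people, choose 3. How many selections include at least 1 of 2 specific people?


Complement: C(14,3) - C(12,3) = 364 - 220 = 144

144


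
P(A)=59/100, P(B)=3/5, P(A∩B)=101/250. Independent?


P(A)×P(B) = 177/500
P(A∩B) = 101/250
Not equal → NOT independent

No, not independent


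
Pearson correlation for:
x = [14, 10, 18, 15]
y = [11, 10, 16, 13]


n=4, Σx=57, Σy=50, Σxy=737, Σx²=845, Σy²=646
r = (4×737 - 57×50)/√((4×845 - 57²)(4×646 - 50²))
= 98/√(131×84) = 98/√11004 ≈ 98/104.9000 ≈ 0.9342

r ≈ 0.9342


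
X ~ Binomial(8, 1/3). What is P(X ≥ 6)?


P(X ≥ 6) = Σ P(X=i) for i=6..8
P(X=6) = 112/6561
P(X=7) = 16/6561
P(X=8) = 1/6561
Sum = 43/2187

P(X ≥ 6) = 43/2187 ≈ 1.97%


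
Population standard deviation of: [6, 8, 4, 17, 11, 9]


Mean = 55/6
  (6-55/6)²=361/36
  (8-55/6)²=49/36
  (4-55/6)²=961/36
  (17-55/6)²=2209/36
  (11-55/6)²=121/36
  (9-55/6)²=1/36
Σ(x-μ)² = 617/6
σ² = (617/6)/6 = 617/36

σ = √(617/36) ≈ 4.1399


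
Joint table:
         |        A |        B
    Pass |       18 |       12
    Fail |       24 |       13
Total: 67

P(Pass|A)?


P(Pass|A) = 18/(18+24) = 18/42 = 3/7

P = 3/7 ≈ 42.86%


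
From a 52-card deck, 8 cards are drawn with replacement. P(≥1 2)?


P(not a 2) = 48/52 = 12/13
P(none in 8 draws) = (12/13)^8 = 429981696/815730721
P(≥1 2) = 1 - 429981696/815730721 = 385749025/815730721

P = 385749025/815730721 ≈ 47.29%


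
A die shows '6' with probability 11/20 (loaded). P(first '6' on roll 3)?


Geometric: P(X=3) = (1-p)^(k-1)×p = (9/20)^2×11/20 = 891/8000

P(X=3) = 891/8000 ≈ 11.14%


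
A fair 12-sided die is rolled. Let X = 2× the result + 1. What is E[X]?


E[die] = (1+12)/2 = 13/2
E[X] = 2×13/2 + 1 = 14

E[X] = 14


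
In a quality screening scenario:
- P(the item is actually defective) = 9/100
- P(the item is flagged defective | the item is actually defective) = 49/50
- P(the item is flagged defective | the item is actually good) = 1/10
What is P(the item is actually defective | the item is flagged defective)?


Using Bayes' theorem:
P(A|B) = P(B|A)·P(A) / P(B)

P(the item is flagged defective) = 49/50 × 9/100 + 1/10 × 91/100
= 441/5000 + 91/1000 = 112/625

P(the item is actually defective|the item is flagged defective) = (441/5000) / (112/625) = 63/128

P(the item is actually defective|the item is flagged defective) = 63/128 ≈ 49.22%


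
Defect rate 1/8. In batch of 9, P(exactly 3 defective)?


Binomial: P(X=3) = C(9,3)×p^3×(1-p)^6
= 84 × 1/512 × 117649/262144 = 2470629/33554432

P(X=3) = 2470629/33554432 ≈ 7.36%


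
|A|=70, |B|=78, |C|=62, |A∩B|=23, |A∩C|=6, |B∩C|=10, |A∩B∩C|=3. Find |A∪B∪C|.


|A∪B∪C| = 70+78+62-23-6-10+3 = 174

|A∪B∪C| = 174


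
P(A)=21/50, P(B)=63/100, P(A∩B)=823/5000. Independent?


P(A)×P(B) = 1323/5000
P(A∩B) = 823/5000
Not equal → NOT independent

No, not independent


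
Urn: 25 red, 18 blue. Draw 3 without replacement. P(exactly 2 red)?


Hypergeometric: C(25,2)×C(18,1)/C(43,3)
= 300×18/12341 = 5400/12341

P(X=2) = 5400/12341 ≈ 43.76%


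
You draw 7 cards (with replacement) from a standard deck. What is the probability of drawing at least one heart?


P(not a heart) = 39/52 = 3/4
P(none in 7 draws) = (3/4)^7 = 2187/16384
P(≥1 heart) = 1 - 2187/16384 = 14197/16384

P = 14197/16384 ≈ 86.65%


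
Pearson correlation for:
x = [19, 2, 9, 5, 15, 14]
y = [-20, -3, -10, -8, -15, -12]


n=6, Σx=64, Σy=-68, Σxy=-909, Σx²=892, Σy²=942
r = (6×(-909) - 64×(-68))/√((6×892 - 64²)(6×942 - (-68)²))
= -1102/√(1256×1028) = -1102/√1291168 ≈ -1102/1136.2957 ≈ -0.9698

r ≈ -0.9698


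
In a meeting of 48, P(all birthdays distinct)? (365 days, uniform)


P(all different) = Π(365-i)/365 for i=0..47
= (365/365)×(364/365)×...×(318/365)
= 0.039402

P ≈ 0.0394 ≈ 3.94%


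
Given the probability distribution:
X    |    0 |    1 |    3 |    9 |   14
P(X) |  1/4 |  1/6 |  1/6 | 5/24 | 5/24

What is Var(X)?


E[X] = 131/24
E[X²] = 475/8
Var(X) = E[X²] - (E[X])² = 475/8 - 17161/576 = 17039/576

Var(X) = 17039/576 ≈ 29.5816


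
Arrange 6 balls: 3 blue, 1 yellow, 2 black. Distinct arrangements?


6!/(3!×1!×2!) = 60

60


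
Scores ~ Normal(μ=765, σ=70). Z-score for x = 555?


z = (x - μ)/σ = (555 - 765)/70 = -3.0

z = -3.0


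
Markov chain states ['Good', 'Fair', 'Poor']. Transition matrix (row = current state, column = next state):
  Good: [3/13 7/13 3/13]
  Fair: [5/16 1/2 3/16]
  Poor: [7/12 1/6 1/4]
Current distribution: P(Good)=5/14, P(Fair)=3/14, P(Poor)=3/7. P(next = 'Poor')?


P(next=Poor) = Σᵢ P(now=i)×P(i→Poor)
= 5/14×3/13 + 3/14×3/16 + 3/7×1/4
= 15/182 + 9/224 + 3/28 = 669/2912

P = 669/2912 ≈ 0.2297


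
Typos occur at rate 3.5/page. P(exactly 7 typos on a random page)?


Poisson(λ=3.5): P(X=7) = e^(-λ)×λ^k/k!
= e^(-3.5) × 3.5^7 / 7!
≈ 0.03019738342 × 6433.9296875 / 5040 ≈ 0.038549

P(X=7) ≈ 0.038549 ≈ 3.85%


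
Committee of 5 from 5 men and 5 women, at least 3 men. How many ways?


Count by #men:
  3M,2W: C(5,3)×C(5,2)=100
  4M,1W: C(5,4)×C(5,1)=25
  5M,0W: C(5,5)×C(5,0)=1
Total = 126

126


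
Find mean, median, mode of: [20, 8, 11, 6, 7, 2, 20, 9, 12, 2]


Sorted: [2, 2, 6, 7, 8, 9, 11, 12, 20, 20]
Mean = 97/10
Median = 17/2
Freq: {20: 2, 8: 1, 11: 1, 6: 1, 7: 1, 2: 2, 9: 1, 12: 1}
Mode: [2, 20]

Mean=97/10, Median=17/2, Mode=[2, 20]


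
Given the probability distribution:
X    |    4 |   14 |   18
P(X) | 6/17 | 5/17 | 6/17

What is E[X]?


E[X] = Σ x·P(X=x)
= (4)×(6/17) + (14)×(5/17) + (18)×(6/17)
= 202/17

E[X] = 202/17


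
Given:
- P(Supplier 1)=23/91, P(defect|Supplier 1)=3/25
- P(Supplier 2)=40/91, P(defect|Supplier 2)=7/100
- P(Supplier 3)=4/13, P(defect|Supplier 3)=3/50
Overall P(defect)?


P(B) = Σ P(B|Aᵢ)×P(Aᵢ)
  3/25×23/91 = 69/2275
  7/100×40/91 = 2/65
  3/50×4/13 = 6/325
Sum = 181/2275

P(defect) = 181/2275 ≈ 7.96%


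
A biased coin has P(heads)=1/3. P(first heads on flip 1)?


Geometric: P(X=1) = (1-p)^(k-1)×p = (2/3)^0×1/3 = 1/3

P(X=1) = 1/3 ≈ 33.33%


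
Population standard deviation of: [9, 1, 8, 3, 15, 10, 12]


Mean = 58/7
  (9-58/7)²=25/49
  (1-58/7)²=2601/49
  (8-58/7)²=4/49
  (3-58/7)²=1369/49
  (15-58/7)²=2209/49
  (10-58/7)²=144/49
  (12-58/7)²=676/49
Σ(x-μ)² = 1004/7
σ² = (1004/7)/7 = 1004/49

σ = √(1004/49) ≈ 4.5266


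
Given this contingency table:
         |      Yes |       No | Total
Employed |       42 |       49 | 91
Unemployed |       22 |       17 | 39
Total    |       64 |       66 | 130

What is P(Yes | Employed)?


P(Yes | Employed) = 42/(42+49) = 42/91 = 6/13

P(Yes|Employed) = 6/13 ≈ 46.15%


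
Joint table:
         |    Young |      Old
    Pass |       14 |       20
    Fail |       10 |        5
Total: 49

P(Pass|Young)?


P(Pass|Young) = 14/(14+10) = 14/24 = 7/12

P = 7/12 ≈ 58.33%


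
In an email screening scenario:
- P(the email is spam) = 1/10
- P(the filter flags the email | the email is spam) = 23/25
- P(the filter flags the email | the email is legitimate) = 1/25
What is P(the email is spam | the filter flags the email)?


Using Bayes' theorem:
P(A|B) = P(B|A)·P(A) / P(B)

P(the filter flags the email) = 23/25 × 1/10 + 1/25 × 9/10
= 23/250 + 9/250 = 16/125

P(the email is spam|the filter flags the email) = (23/250) / (16/125) = 23/32

P(the email is spam|the filter flags the email) = 23/32 ≈ 71.88%
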